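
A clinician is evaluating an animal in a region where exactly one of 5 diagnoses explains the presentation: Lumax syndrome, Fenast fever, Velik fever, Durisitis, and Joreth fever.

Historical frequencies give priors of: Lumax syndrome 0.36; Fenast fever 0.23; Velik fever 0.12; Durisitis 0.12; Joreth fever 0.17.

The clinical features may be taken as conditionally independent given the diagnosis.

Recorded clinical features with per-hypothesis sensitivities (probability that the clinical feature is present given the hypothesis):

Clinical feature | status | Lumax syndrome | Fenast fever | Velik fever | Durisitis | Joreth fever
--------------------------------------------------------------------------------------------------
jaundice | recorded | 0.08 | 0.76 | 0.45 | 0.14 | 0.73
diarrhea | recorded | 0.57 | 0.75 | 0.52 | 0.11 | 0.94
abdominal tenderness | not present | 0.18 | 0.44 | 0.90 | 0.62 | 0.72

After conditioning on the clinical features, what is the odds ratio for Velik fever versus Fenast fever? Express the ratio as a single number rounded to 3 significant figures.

Unnormalized posterior weight (prior times the clinical feature likelihoods) for each of the two hypotheses (using 1 − P(present | H) for each absent clinical feature):
  Velik fever: 0.12 × 0.45 × 0.52 × (1 − 0.90) = 0.002808
  Fenast fever: 0.23 × 0.76 × 0.75 × (1 − 0.44) = 0.073416
Posterior odds = 0.002808 / 0.073416 ≈ 0.0382.

0.0382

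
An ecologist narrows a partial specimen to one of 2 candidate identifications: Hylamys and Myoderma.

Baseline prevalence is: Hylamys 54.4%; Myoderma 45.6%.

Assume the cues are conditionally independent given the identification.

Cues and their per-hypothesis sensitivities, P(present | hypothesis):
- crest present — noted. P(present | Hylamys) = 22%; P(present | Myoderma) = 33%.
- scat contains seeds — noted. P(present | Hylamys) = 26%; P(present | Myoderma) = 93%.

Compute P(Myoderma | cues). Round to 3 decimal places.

0.818

Multiply each prior by the joint likelihood of the cue pattern:
  Hylamys: 0.544 × 0.22 × 0.26 = 0.031117
  Myoderma: 0.456 × 0.33 × 0.93 = 0.13995
The unnormalized weights sum to 0.17106.
P(Myoderma | evidence) = 0.13995 / 0.17106 ≈ 0.818.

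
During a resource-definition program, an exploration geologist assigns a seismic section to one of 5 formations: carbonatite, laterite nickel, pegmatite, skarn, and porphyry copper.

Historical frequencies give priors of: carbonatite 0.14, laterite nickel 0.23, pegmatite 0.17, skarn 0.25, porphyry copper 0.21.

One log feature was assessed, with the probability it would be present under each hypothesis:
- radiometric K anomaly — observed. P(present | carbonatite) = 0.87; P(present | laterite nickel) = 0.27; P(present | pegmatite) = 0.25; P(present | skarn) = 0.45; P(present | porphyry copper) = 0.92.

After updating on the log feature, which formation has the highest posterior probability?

By Bayes' rule, the unnormalized weight for each hypothesis is prior × likelihood:
  carbonatite: 0.14 × 0.87 = 0.1218
  laterite nickel: 0.23 × 0.27 = 0.0621
  pegmatite: 0.17 × 0.25 = 0.0425
  skarn: 0.25 × 0.45 = 0.1125
  porphyry copper: 0.21 × 0.92 = 0.1932
The unnormalized weights sum to 0.5321.
P(carbonatite | evidence) ≈ 0.1218 / 0.5321 ≈ 0.229
P(laterite nickel | evidence) ≈ 0.0621 / 0.5321 ≈ 0.117
P(pegmatite | evidence) ≈ 0.0425 / 0.5321 ≈ 0.080
P(skarn | evidence) ≈ 0.1125 / 0.5321 ≈ 0.211
P(porphyry copper | evidence) ≈ 0.1932 / 0.5321 ≈ 0.363
The largest is 0.363, so porphyry copper is most probable.

porphyry copper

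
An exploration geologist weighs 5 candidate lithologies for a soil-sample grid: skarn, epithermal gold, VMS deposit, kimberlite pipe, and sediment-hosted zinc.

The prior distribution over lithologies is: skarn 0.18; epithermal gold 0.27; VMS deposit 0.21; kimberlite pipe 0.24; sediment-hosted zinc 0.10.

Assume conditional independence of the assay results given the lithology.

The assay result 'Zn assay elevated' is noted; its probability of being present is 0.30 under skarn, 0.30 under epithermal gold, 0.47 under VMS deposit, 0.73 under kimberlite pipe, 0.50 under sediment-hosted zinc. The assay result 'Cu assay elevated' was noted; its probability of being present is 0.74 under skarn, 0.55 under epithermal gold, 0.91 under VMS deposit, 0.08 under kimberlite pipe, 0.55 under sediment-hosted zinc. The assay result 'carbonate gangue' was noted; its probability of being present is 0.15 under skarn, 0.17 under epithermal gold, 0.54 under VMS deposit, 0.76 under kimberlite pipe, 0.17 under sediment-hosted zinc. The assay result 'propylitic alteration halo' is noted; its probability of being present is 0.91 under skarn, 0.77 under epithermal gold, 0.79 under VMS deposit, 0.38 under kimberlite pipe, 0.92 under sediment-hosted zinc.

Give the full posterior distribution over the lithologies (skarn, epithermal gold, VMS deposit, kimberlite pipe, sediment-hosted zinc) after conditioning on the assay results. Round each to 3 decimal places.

0.094, 0.101, 0.661, 0.070, 0.074

By Bayes' rule with conditional independence, the unnormalized weight for each hypothesis is prior × ∏ likelihoods:
  skarn: 0.18 × 0.30 × 0.74 × 0.15 × 0.91 = 0.0054545
  epithermal gold: 0.27 × 0.30 × 0.55 × 0.17 × 0.77 = 0.0058316
  VMS deposit: 0.21 × 0.47 × 0.91 × 0.54 × 0.79 = 0.038316
  kimberlite pipe: 0.24 × 0.73 × 0.08 × 0.76 × 0.38 = 0.0040478
  sediment-hosted zinc: 0.10 × 0.50 × 0.55 × 0.17 × 0.92 = 0.004301
Normalizing constant Z = 0.0054545 + 0.0058316 + 0.038316 + 0.0040478 + 0.004301 = 0.057951.
P(skarn | evidence) = 0.0054545 / 0.057951 ≈ 0.094
P(epithermal gold | evidence) = 0.0058316 / 0.057951 ≈ 0.101
P(VMS deposit | evidence) = 0.038316 / 0.057951 ≈ 0.661
P(kimberlite pipe | evidence) = 0.0040478 / 0.057951 ≈ 0.070
P(sediment-hosted zinc | evidence) = 0.004301 / 0.057951 ≈ 0.074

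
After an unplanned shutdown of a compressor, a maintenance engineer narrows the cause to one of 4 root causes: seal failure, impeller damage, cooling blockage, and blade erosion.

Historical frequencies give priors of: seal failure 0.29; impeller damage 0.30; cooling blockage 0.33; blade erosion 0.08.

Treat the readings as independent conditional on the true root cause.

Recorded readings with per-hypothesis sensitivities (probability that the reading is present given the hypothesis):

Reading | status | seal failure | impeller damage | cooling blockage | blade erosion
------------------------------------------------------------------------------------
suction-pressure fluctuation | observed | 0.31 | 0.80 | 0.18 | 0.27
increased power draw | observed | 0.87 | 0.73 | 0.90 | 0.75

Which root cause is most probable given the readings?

For each hypothesis, the unnormalized posterior weight is prior × product of the reading likelihoods:
  seal failure: 0.29 × 0.31 × 0.87 = 0.078213
  impeller damage: 0.30 × 0.80 × 0.73 = 0.1752
  cooling blockage: 0.33 × 0.18 × 0.90 = 0.05346
  blade erosion: 0.08 × 0.27 × 0.75 = 0.0162
The unnormalized weights sum to 0.32307.
P(seal failure | evidence) ≈ 0.078213 / 0.32307 ≈ 0.242
P(impeller damage | evidence) ≈ 0.1752 / 0.32307 ≈ 0.542
P(cooling blockage | evidence) ≈ 0.05346 / 0.32307 ≈ 0.165
P(blade erosion | evidence) ≈ 0.0162 / 0.32307 ≈ 0.050
The largest is 0.542, so impeller damage is most probable.

impeller damage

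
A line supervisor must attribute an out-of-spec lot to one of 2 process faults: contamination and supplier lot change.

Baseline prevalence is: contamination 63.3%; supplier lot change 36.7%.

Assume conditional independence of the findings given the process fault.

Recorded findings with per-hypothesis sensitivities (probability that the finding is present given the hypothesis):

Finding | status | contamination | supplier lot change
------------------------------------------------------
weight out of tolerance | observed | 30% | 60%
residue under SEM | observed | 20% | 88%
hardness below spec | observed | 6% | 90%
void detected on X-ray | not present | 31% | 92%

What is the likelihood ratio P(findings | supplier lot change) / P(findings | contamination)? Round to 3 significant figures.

15.3

Joint likelihood of the evidence pattern under each hypothesis (using 1 − P(present | H) for each absent finding):
  supplier lot change: 0.60 × 0.88 × 0.90 × (1 − 0.92) = 0.038016
  contamination: 0.30 × 0.20 × 0.06 × (1 − 0.31) = 0.002484
Bayes factor = 0.038016 / 0.002484 ≈ 15.3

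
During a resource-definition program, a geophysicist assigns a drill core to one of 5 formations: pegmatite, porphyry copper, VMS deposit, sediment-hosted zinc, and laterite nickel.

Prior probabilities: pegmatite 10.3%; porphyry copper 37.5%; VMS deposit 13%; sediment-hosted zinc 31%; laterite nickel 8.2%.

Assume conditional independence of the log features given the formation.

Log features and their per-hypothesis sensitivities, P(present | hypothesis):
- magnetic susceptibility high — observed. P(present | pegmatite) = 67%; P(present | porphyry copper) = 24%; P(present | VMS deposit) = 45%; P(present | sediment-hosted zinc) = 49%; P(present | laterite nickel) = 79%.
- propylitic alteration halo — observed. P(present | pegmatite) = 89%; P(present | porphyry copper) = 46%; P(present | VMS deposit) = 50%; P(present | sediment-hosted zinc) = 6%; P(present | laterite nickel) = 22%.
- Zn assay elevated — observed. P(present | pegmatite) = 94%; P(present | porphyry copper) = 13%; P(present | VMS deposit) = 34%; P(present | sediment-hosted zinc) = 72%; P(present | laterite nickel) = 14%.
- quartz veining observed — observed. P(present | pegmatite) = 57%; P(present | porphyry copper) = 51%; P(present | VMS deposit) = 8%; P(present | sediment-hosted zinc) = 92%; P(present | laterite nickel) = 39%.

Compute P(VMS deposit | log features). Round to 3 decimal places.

By Bayes' rule with conditional independence, the unnormalized weight for each hypothesis is prior × ∏ likelihoods:
  pegmatite: 0.103 × 0.67 × 0.89 × 0.94 × 0.57 = 0.032908
  porphyry copper: 0.375 × 0.24 × 0.46 × 0.13 × 0.51 = 0.0027448
  VMS deposit: 0.130 × 0.45 × 0.50 × 0.34 × 0.08 = 0.0007956
  sediment-hosted zinc: 0.310 × 0.49 × 0.06 × 0.72 × 0.92 = 0.0060371
  laterite nickel: 0.082 × 0.79 × 0.22 × 0.14 × 0.39 = 0.00077814
Marginal likelihood of the evidence = 0.043264.
P(VMS deposit | evidence) = 0.0007956 / 0.043264 ≈ 0.018.

0.018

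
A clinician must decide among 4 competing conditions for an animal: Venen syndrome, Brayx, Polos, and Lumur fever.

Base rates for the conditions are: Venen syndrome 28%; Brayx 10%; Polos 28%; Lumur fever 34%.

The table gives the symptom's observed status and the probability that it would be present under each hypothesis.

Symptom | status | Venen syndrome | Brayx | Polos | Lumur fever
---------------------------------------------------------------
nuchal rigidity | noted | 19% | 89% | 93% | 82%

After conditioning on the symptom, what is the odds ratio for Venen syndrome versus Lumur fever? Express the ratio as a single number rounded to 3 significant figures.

0.191

Unnormalized posterior weight (prior times the symptom likelihood) for each of the two hypotheses:
  Venen syndrome: 0.28 × 0.19 = 0.0532
  Lumur fever: 0.34 × 0.82 = 0.2788
Odds(Venen syndrome : Lumur fever) = 0.0532 / 0.2788 ≈ 0.191.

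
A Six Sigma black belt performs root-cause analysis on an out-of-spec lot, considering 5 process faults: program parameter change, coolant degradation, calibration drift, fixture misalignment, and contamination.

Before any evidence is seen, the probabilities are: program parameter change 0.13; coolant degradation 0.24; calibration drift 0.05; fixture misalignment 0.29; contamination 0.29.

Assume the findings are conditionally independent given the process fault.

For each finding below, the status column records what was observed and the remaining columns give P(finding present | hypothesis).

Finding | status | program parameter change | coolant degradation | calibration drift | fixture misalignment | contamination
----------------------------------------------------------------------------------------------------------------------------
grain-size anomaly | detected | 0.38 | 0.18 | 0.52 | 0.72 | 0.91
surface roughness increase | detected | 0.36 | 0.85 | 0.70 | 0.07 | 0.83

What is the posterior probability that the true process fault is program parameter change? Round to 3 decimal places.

0.058

Multiply each prior by the joint likelihood of the evidence pattern:
  program parameter change: 0.13 × 0.38 × 0.36 = 0.017784
  coolant degradation: 0.24 × 0.18 × 0.85 = 0.03672
  calibration drift: 0.05 × 0.52 × 0.70 = 0.0182
  fixture misalignment: 0.29 × 0.72 × 0.07 = 0.014616
  contamination: 0.29 × 0.91 × 0.83 = 0.21904
The unnormalized weights sum to 0.30636.
P(program parameter change | evidence) = 0.017784 / 0.30636 ≈ 0.058.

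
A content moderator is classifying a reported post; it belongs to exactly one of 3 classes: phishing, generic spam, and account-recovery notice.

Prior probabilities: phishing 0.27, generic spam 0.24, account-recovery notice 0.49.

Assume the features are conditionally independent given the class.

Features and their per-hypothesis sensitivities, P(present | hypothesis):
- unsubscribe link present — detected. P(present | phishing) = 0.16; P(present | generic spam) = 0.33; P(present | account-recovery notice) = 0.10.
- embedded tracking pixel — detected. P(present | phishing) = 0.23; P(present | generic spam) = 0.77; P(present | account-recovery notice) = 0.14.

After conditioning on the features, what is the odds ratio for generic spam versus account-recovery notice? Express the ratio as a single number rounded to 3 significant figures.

8.89

Posterior odds equal prior odds times the likelihood ratio; only the two competing hypotheses matter.
  generic spam: 0.24 × 0.33 × 0.77 = 0.060984
  account-recovery notice: 0.49 × 0.10 × 0.14 = 0.00686
Odds(generic spam : account-recovery notice) = 0.060984 / 0.00686 ≈ 8.89.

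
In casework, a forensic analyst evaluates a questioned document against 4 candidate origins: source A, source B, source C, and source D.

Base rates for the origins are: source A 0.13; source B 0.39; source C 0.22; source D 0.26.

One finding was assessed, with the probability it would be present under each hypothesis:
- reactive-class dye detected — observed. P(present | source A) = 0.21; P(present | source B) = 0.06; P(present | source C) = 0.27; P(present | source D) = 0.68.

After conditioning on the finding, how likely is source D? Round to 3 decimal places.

0.616

For each hypothesis, the unnormalized posterior weight is prior × likelihood:
  source A: 0.13 × 0.21 = 0.0273
  source B: 0.39 × 0.06 = 0.0234
  source C: 0.22 × 0.27 = 0.0594
  source D: 0.26 × 0.68 = 0.1768
The unnormalized weights sum to 0.2869.
P(source D | evidence) = 0.1768 / 0.2869 ≈ 0.616.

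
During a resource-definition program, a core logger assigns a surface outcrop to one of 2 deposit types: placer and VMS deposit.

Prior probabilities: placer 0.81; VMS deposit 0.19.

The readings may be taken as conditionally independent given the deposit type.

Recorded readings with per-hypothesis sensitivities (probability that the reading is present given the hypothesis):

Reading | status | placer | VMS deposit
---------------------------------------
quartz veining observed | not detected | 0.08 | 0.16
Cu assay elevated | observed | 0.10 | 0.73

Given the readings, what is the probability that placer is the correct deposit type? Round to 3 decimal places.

For each hypothesis, the unnormalized posterior weight is prior × product of the reading likelihoods (using 1 − P(present | H) for each absent reading):
  placer: 0.81 × (1 − 0.08) × 0.10 = 0.07452
  VMS deposit: 0.19 × (1 − 0.16) × 0.73 = 0.11651
Normalizing constant Z = 0.07452 + 0.11651 = 0.19103.
P(placer | evidence) = 0.07452 / 0.19103 ≈ 0.390.

0.390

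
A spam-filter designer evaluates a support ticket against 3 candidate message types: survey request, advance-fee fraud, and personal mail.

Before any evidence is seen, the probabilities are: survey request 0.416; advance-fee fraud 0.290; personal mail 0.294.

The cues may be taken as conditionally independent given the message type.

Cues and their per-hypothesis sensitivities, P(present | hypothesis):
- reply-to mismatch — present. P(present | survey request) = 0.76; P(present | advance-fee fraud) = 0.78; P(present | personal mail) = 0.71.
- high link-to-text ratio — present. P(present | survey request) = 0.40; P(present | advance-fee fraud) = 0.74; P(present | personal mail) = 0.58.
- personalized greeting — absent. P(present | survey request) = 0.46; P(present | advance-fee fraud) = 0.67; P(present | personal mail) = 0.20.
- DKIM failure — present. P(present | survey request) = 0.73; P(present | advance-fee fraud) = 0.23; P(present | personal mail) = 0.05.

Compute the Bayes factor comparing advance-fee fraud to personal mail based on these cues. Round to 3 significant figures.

2.66

Joint likelihood of the cue pattern under each hypothesis (using 1 − P(present | H) for each absent cue):
  advance-fee fraud: 0.78 × 0.74 × (1 − 0.67) × 0.23 = 0.043809
  personal mail: 0.71 × 0.58 × (1 − 0.20) × 0.05 = 0.016472
Bayes factor = 0.043809 / 0.016472 ≈ 2.66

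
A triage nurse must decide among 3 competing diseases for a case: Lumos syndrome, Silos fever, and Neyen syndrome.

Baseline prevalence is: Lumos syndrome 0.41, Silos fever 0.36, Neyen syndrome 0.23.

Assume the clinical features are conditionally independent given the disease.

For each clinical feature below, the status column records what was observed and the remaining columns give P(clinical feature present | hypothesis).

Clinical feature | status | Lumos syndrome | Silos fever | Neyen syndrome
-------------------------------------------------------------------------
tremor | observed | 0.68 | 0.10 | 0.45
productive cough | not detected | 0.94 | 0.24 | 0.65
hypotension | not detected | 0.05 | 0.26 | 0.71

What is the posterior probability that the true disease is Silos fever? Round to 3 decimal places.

0.434

For each hypothesis, the unnormalized posterior weight is prior × product of the clinical feature likelihoods (using 1 − P(present | H) for each absent clinical feature):
  Lumos syndrome: 0.41 × 0.68 × (1 − 0.94) × (1 − 0.05) = 0.015892
  Silos fever: 0.36 × 0.10 × (1 − 0.24) × (1 − 0.26) = 0.020246
  Neyen syndrome: 0.23 × 0.45 × (1 − 0.65) × (1 − 0.71) = 0.010505
Marginal likelihood of the evidence = 0.046643.
P(Silos fever | evidence) = 0.020246 / 0.046643 ≈ 0.434.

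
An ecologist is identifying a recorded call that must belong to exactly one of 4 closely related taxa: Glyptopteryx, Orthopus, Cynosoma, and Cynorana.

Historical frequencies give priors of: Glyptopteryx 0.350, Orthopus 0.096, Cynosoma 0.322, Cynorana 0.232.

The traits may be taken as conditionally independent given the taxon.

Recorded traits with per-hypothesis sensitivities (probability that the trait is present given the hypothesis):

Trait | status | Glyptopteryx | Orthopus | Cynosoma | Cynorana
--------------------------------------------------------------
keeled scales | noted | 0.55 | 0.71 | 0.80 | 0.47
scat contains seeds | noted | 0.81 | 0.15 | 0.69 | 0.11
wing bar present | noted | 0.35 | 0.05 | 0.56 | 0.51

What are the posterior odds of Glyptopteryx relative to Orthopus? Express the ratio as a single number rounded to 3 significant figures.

Unnormalized posterior weight (prior times the trait likelihoods) for each of the two hypotheses:
  Glyptopteryx: 0.350 × 0.55 × 0.81 × 0.35 = 0.054574
  Orthopus: 0.096 × 0.71 × 0.15 × 0.05 = 0.0005112
Odds(Glyptopteryx : Orthopus) = 0.054574 / 0.0005112 ≈ 107.

107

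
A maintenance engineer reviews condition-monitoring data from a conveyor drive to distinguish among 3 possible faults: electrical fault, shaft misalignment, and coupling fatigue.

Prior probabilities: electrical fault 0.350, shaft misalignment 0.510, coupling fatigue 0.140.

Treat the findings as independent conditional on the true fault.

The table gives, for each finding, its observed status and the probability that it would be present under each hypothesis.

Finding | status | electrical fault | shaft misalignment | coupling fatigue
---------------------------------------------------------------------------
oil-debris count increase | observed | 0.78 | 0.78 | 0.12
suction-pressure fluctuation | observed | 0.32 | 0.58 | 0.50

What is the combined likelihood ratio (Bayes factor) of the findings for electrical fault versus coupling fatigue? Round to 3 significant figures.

4.16

Take the product of per-finding likelihoods under each hypothesis, then divide.
  electrical fault: 0.78 × 0.32 = 0.2496
  coupling fatigue: 0.12 × 0.50 = 0.06
Bayes factor = 0.2496 / 0.06 ≈ 4.16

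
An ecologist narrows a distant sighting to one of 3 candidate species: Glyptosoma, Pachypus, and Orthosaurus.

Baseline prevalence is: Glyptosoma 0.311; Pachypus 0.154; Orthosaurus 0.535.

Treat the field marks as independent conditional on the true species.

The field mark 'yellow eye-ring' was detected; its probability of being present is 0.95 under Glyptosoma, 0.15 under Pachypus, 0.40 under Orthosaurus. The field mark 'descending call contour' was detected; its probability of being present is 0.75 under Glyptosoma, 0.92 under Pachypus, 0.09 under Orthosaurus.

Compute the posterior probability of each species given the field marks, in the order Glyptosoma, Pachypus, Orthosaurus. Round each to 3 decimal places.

Multiply each prior by the joint likelihood of the field mark pattern:
  Glyptosoma: 0.311 × 0.95 × 0.75 = 0.22159
  Pachypus: 0.154 × 0.15 × 0.92 = 0.021252
  Orthosaurus: 0.535 × 0.40 × 0.09 = 0.01926
The unnormalized weights sum to 0.2621.
P(Glyptosoma | evidence) = 0.22159 / 0.2621 ≈ 0.845
P(Pachypus | evidence) = 0.021252 / 0.2621 ≈ 0.081
P(Orthosaurus | evidence) = 0.01926 / 0.2621 ≈ 0.073

0.845, 0.081, 0.073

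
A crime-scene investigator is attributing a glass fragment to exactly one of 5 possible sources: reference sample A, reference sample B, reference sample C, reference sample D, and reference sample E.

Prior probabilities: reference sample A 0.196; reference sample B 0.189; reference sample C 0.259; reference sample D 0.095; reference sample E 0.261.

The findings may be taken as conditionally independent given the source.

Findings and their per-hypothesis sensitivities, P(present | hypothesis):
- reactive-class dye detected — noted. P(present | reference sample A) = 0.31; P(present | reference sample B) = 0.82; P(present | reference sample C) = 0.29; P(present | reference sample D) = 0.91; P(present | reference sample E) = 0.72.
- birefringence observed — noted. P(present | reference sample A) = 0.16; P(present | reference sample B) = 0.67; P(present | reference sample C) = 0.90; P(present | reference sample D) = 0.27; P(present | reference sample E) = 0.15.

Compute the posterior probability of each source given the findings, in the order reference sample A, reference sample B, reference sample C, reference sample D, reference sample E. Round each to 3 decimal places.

0.042, 0.446, 0.291, 0.100, 0.121

Multiply each prior by the joint likelihood of the evidence pattern:
  reference sample A: 0.196 × 0.31 × 0.16 = 0.0097216
  reference sample B: 0.189 × 0.82 × 0.67 = 0.10384
  reference sample C: 0.259 × 0.29 × 0.90 = 0.067599
  reference sample D: 0.095 × 0.91 × 0.27 = 0.023342
  reference sample E: 0.261 × 0.72 × 0.15 = 0.028188
Marginal likelihood of the evidence = 0.23269.
P(reference sample A | evidence) = 0.0097216 / 0.23269 ≈ 0.042
P(reference sample B | evidence) = 0.10384 / 0.23269 ≈ 0.446
P(reference sample C | evidence) = 0.067599 / 0.23269 ≈ 0.291
P(reference sample D | evidence) = 0.023342 / 0.23269 ≈ 0.100
P(reference sample E | evidence) = 0.028188 / 0.23269 ≈ 0.121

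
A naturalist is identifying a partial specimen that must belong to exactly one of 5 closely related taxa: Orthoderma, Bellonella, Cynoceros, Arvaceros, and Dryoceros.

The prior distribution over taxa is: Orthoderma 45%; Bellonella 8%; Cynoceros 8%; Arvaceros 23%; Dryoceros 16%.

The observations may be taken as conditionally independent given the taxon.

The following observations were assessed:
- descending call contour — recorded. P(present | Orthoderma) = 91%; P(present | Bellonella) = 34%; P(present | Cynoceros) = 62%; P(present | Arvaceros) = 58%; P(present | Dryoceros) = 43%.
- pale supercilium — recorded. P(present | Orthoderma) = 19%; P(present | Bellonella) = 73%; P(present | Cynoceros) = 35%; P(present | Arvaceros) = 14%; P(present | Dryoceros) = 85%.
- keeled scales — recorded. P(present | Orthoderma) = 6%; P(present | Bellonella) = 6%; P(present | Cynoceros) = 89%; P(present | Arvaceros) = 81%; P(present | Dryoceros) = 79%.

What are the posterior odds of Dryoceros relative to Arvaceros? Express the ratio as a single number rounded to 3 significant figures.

Posterior odds equal prior odds times the likelihood ratio; only the two competing hypotheses matter.
  Dryoceros: 0.16 × 0.43 × 0.85 × 0.79 = 0.046199
  Arvaceros: 0.23 × 0.58 × 0.14 × 0.81 = 0.015128
Odds(Dryoceros : Arvaceros) = 0.046199 / 0.015128 ≈ 3.05.

3.05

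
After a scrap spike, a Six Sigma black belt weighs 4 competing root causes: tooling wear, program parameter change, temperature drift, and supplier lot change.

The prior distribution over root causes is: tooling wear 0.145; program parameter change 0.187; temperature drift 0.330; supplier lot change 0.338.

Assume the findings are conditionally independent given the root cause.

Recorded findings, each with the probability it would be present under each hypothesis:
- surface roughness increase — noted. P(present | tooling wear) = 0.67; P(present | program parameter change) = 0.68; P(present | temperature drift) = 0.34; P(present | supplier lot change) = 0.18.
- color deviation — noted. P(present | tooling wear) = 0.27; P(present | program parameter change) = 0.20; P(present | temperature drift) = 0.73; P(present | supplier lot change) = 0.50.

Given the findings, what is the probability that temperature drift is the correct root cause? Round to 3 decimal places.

0.499

For each hypothesis, the unnormalized posterior weight is prior × product of the finding likelihoods:
  tooling wear: 0.145 × 0.67 × 0.27 = 0.026231
  program parameter change: 0.187 × 0.68 × 0.20 = 0.025432
  temperature drift: 0.330 × 0.34 × 0.73 = 0.081906
  supplier lot change: 0.338 × 0.18 × 0.50 = 0.03042
Normalizing constant Z = 0.026231 + 0.025432 + 0.081906 + 0.03042 = 0.16399.
P(temperature drift | evidence) = 0.081906 / 0.16399 ≈ 0.499.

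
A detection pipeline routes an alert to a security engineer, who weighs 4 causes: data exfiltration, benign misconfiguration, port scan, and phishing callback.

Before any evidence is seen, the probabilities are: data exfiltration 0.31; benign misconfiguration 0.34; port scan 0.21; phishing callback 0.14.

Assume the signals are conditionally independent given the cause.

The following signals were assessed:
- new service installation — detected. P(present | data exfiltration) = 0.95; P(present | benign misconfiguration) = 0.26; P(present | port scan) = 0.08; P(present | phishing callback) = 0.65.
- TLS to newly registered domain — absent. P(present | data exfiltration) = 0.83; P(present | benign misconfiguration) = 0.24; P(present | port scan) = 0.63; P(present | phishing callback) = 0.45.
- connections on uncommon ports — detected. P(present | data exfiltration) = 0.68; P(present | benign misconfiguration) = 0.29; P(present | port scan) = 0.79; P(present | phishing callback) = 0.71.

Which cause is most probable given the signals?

phishing callback

By Bayes' rule with conditional independence, the unnormalized weight for each hypothesis is prior × ∏ likelihoods (using 1 − P(present | H) for each absent signal):
  data exfiltration: 0.31 × 0.95 × (1 − 0.83) × 0.68 = 0.034044
  benign misconfiguration: 0.34 × 0.26 × (1 − 0.24) × 0.29 = 0.019483
  port scan: 0.21 × 0.08 × (1 − 0.63) × 0.79 = 0.0049106
  phishing callback: 0.14 × 0.65 × (1 − 0.45) × 0.71 = 0.035536
Normalizing constant Z = 0.034044 + 0.019483 + 0.0049106 + 0.035536 = 0.093974.
P(data exfiltration | evidence) ≈ 0.034044 / 0.093974 ≈ 0.362
P(benign misconfiguration | evidence) ≈ 0.019483 / 0.093974 ≈ 0.207
P(port scan | evidence) ≈ 0.0049106 / 0.093974 ≈ 0.052
P(phishing callback | evidence) ≈ 0.035536 / 0.093974 ≈ 0.378
The largest is 0.378, so phishing callback is most probable.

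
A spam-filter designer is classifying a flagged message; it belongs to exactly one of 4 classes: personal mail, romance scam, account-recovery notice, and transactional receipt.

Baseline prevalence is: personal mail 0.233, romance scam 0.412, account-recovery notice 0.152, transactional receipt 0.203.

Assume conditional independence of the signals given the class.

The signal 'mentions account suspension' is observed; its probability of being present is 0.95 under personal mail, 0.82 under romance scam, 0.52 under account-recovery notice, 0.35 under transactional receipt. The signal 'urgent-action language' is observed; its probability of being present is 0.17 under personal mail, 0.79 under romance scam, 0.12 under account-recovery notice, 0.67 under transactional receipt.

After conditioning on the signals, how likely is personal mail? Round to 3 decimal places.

By Bayes' rule with conditional independence, the unnormalized weight for each hypothesis is prior × ∏ likelihoods:
  personal mail: 0.233 × 0.95 × 0.17 = 0.03763
  romance scam: 0.412 × 0.82 × 0.79 = 0.26689
  account-recovery notice: 0.152 × 0.52 × 0.12 = 0.0094848
  transactional receipt: 0.203 × 0.35 × 0.67 = 0.047604
Marginal likelihood of the evidence = 0.36161.
P(personal mail | evidence) = 0.03763 / 0.36161 ≈ 0.104.

0.104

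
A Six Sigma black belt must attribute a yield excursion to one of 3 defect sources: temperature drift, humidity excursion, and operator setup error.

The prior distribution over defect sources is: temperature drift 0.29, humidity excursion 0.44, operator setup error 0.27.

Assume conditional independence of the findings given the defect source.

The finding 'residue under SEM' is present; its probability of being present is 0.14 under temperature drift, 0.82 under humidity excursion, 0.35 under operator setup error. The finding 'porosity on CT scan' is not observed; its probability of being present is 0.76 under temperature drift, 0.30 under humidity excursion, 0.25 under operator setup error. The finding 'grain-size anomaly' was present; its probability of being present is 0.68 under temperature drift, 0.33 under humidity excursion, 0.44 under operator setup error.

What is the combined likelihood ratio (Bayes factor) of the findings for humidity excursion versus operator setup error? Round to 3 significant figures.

Take the product of per-finding likelihoods under each hypothesis (using 1 − P(present | H) for each absent finding), then divide.
  humidity excursion: 0.82 × (1 − 0.30) × 0.33 = 0.18942
  operator setup error: 0.35 × (1 − 0.25) × 0.44 = 0.1155
Bayes factor = 0.18942 / 0.1155 ≈ 1.64

1.64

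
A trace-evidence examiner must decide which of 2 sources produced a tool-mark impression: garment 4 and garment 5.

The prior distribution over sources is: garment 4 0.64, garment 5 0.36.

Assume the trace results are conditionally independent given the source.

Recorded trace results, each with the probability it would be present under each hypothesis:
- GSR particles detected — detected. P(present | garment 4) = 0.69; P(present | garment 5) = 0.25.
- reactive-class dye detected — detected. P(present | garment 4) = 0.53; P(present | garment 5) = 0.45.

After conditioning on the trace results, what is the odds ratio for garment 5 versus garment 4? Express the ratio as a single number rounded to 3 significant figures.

Posterior odds equal prior odds times the likelihood ratio; only the two competing hypotheses matter.
  garment 5: 0.36 × 0.25 × 0.45 = 0.0405
  garment 4: 0.64 × 0.69 × 0.53 = 0.23405
Odds(garment 5 : garment 4) = 0.0405 / 0.23405 ≈ 0.173.

0.173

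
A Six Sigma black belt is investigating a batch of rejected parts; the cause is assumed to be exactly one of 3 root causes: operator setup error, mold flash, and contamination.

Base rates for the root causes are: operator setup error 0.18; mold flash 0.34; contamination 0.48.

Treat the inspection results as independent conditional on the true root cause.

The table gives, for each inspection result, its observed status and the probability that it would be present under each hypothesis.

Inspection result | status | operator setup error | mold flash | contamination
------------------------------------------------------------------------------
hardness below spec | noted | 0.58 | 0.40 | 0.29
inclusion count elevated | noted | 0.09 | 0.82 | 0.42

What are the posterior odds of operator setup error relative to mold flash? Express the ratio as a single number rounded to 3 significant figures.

0.0843

Posterior odds equal prior odds times the likelihood ratio; only the two competing hypotheses matter.
  operator setup error: 0.18 × 0.58 × 0.09 = 0.009396
  mold flash: 0.34 × 0.40 × 0.82 = 0.11152
Odds(operator setup error : mold flash) = 0.009396 / 0.11152 ≈ 0.0843.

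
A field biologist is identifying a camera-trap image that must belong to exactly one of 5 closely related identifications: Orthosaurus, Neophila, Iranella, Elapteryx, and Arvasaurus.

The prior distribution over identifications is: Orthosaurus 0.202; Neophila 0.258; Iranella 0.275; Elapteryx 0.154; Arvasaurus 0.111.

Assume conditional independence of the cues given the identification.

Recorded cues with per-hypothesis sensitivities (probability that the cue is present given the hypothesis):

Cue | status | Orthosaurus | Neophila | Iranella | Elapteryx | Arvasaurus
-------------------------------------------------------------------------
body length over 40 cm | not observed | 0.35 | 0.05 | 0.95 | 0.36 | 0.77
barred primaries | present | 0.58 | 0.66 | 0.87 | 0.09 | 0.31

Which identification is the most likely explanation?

Neophila

For each hypothesis, the unnormalized posterior weight is prior × product of the cue likelihoods (using 1 − P(present | H) for each absent cue):
  Orthosaurus: 0.202 × (1 − 0.35) × 0.58 = 0.076154
  Neophila: 0.258 × (1 − 0.05) × 0.66 = 0.16177
  Iranella: 0.275 × (1 − 0.95) × 0.87 = 0.011963
  Elapteryx: 0.154 × (1 − 0.36) × 0.09 = 0.0088704
  Arvasaurus: 0.111 × (1 − 0.77) × 0.31 = 0.0079143
Normalizing constant Z = 0.076154 + 0.16177 + 0.011963 + 0.0088704 + 0.0079143 = 0.26667.
P(Orthosaurus | evidence) ≈ 0.076154 / 0.26667 ≈ 0.286
P(Neophila | evidence) ≈ 0.16177 / 0.26667 ≈ 0.607
P(Iranella | evidence) ≈ 0.011963 / 0.26667 ≈ 0.045
P(Elapteryx | evidence) ≈ 0.0088704 / 0.26667 ≈ 0.033
P(Arvasaurus | evidence) ≈ 0.0079143 / 0.26667 ≈ 0.030
The largest is 0.607, so Neophila is most probable.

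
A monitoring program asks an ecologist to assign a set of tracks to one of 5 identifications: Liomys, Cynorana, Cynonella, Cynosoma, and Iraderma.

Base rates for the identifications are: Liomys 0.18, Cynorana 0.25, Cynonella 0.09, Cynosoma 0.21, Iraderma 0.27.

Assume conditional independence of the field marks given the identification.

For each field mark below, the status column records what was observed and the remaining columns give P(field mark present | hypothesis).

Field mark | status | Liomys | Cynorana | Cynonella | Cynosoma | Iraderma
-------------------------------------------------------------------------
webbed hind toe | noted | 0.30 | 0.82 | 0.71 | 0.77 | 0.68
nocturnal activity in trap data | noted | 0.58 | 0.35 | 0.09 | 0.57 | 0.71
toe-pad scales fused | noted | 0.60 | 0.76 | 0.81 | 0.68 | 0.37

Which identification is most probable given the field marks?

Cynosoma

By Bayes' rule with conditional independence, the unnormalized weight for each hypothesis is prior × ∏ likelihoods:
  Liomys: 0.18 × 0.30 × 0.58 × 0.60 = 0.018792
  Cynorana: 0.25 × 0.82 × 0.35 × 0.76 = 0.05453
  Cynonella: 0.09 × 0.71 × 0.09 × 0.81 = 0.0046583
  Cynosoma: 0.21 × 0.77 × 0.57 × 0.68 = 0.062675
  Iraderma: 0.27 × 0.68 × 0.71 × 0.37 = 0.048232
Marginal likelihood of the evidence = 0.18889.
P(Liomys | evidence) ≈ 0.018792 / 0.18889 ≈ 0.099
P(Cynorana | evidence) ≈ 0.05453 / 0.18889 ≈ 0.289
P(Cynonella | evidence) ≈ 0.0046583 / 0.18889 ≈ 0.025
P(Cynosoma | evidence) ≈ 0.062675 / 0.18889 ≈ 0.332
P(Iraderma | evidence) ≈ 0.048232 / 0.18889 ≈ 0.255
The largest is 0.332, so Cynosoma is most probable.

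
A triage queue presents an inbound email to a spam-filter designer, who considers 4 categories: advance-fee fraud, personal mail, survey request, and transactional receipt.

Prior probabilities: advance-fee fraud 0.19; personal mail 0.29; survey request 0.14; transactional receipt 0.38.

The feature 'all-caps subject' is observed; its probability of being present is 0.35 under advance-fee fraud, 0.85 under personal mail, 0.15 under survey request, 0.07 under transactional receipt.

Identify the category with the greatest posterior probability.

personal mail

By Bayes' rule, the unnormalized weight for each hypothesis is prior × likelihood:
  advance-fee fraud: 0.19 × 0.35 = 0.0665
  personal mail: 0.29 × 0.85 = 0.2465
  survey request: 0.14 × 0.15 = 0.021
  transactional receipt: 0.38 × 0.07 = 0.0266
Normalizing constant Z = 0.0665 + 0.2465 + 0.021 + 0.0266 = 0.3606.
P(advance-fee fraud | evidence) ≈ 0.0665 / 0.3606 ≈ 0.184
P(personal mail | evidence) ≈ 0.2465 / 0.3606 ≈ 0.684
P(survey request | evidence) ≈ 0.021 / 0.3606 ≈ 0.058
P(transactional receipt | evidence) ≈ 0.0266 / 0.3606 ≈ 0.074
The largest is 0.684, so personal mail is most probable.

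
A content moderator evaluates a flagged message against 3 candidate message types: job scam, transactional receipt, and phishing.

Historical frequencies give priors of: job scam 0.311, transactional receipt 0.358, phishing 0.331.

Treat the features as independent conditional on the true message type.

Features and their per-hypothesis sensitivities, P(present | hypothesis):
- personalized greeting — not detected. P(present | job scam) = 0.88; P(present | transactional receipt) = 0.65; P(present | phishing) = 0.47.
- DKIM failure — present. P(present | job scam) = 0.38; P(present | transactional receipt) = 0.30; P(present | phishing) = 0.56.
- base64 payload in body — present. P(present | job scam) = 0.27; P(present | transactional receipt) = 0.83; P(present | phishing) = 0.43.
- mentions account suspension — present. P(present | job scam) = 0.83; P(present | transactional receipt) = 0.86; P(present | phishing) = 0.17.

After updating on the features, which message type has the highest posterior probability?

Multiply each prior by the joint likelihood of the feature pattern (using 1 − P(present | H) for each absent feature):
  job scam: 0.311 × (1 − 0.88) × 0.38 × 0.27 × 0.83 = 0.0031781
  transactional receipt: 0.358 × (1 − 0.65) × 0.30 × 0.83 × 0.86 = 0.026832
  phishing: 0.331 × (1 − 0.47) × 0.56 × 0.43 × 0.17 = 0.0071814
Normalizing constant Z = 0.0031781 + 0.026832 + 0.0071814 = 0.037191.
P(job scam | evidence) ≈ 0.0031781 / 0.037191 ≈ 0.085
P(transactional receipt | evidence) ≈ 0.026832 / 0.037191 ≈ 0.721
P(phishing | evidence) ≈ 0.0071814 / 0.037191 ≈ 0.193
The largest is 0.721, so transactional receipt is most probable.

transactional receipt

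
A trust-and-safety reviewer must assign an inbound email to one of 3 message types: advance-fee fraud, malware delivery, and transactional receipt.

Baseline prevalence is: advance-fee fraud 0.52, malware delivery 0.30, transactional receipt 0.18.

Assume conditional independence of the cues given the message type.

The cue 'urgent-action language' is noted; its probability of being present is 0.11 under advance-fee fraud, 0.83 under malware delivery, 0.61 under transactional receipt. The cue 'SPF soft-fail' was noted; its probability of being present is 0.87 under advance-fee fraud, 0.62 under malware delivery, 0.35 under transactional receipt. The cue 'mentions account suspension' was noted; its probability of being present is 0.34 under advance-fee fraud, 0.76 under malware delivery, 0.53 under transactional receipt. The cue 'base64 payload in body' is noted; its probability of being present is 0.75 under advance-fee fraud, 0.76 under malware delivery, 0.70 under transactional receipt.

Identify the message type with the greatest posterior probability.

malware delivery

By Bayes' rule with conditional independence, the unnormalized weight for each hypothesis is prior × ∏ likelihoods:
  advance-fee fraud: 0.52 × 0.11 × 0.87 × 0.34 × 0.75 = 0.01269
  malware delivery: 0.30 × 0.83 × 0.62 × 0.76 × 0.76 = 0.08917
  transactional receipt: 0.18 × 0.61 × 0.35 × 0.53 × 0.70 = 0.014258
The unnormalized weights sum to 0.11612.
P(advance-fee fraud | evidence) ≈ 0.01269 / 0.11612 ≈ 0.109
P(malware delivery | evidence) ≈ 0.08917 / 0.11612 ≈ 0.768
P(transactional receipt | evidence) ≈ 0.014258 / 0.11612 ≈ 0.123
The largest is 0.768, so malware delivery is most probable.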